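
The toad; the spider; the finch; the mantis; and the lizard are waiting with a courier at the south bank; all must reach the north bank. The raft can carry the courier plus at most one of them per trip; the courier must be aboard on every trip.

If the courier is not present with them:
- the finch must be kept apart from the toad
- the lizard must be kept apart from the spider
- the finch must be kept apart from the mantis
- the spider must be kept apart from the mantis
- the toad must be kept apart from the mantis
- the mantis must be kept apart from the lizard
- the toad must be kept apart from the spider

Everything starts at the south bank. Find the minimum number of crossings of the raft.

Whatever the first load, the items left behind include a forbidden pair without the courier. No opening move is safe, so no plan exists.

impossible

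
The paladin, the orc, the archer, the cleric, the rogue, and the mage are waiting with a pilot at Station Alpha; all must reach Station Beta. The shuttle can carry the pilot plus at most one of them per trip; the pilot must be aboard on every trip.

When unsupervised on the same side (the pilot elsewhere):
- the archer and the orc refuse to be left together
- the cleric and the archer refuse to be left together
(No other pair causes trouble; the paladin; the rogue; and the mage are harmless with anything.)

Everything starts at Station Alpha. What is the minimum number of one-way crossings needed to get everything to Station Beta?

13

Counting alone: the pilot can take at most 1 across per trip to Station Beta, so moving all 6 needs at least 6 loaded trips out, with a return between consecutive ones — at least 11 crossings.
The safety rule pushes this higher. Following every safe sequence of crossings, the most of the 6 that can be at Station Beta as the shuttle arrives there on crossing 11 is 5 — never all 6.
So no plan with fewer than 13 crossings exists, and this one achieves 13:
1. Pilot goes to Station Beta with the archer.
2. Pilot goes back to Station Alpha alone.
3. Pilot goes to Station Beta with the paladin.
4. Pilot goes back to Station Alpha alone.
5. Pilot goes to Station Beta with the orc.
6. Pilot goes back to Station Alpha with the archer.
7. Pilot goes to Station Beta with the cleric.
8. Pilot goes back to Station Alpha alone.
9. Pilot goes to Station Beta with the rogue.
10. Pilot goes back to Station Alpha alone.
11. Pilot goes to Station Beta with the mage.
12. Pilot goes back to Station Alpha alone.
13. Pilot goes to Station Beta with the archer.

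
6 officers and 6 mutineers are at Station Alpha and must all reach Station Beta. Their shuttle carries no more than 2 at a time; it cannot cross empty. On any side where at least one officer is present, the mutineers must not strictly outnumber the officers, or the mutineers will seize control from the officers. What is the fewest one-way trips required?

impossible

Following every safe sequence of crossings from the start, the most of the 12 that can be at Station Beta as the shuttle arrives there on crossings 1, 3, 5, 7, 9 is 2, 3, 4, 5, 6 respectively; the best ever achieved is 6 of 12.
From crossing 11 on, no configuration arises that was not already reachable earlier: only 15 distinct safe configurations (who is on which side, and where the shuttle is) can ever be reached, none of them has everyone across, and every continuation just revisits them. They are: 0 officers + 0 mutineers across (shuttle back at the start); 0 officers + 1 mutineer across (shuttle there); 0 officers + 1 mutineer across (shuttle back at the start); 0 officers + 2 mutineers across (shuttle there); 0 officers + 2 mutineers across (shuttle back at the start); 0 officers + 3 mutineers across (shuttle there); 0 officers + 3 mutineers across (shuttle back at the start); 0 officers + 4 mutineers across (shuttle there); 0 officers + 4 mutineers across (shuttle back at the start); 0 officers + 5 mutineers across (shuttle there); 0 officers + 5 mutineers across (shuttle back at the start); 0 officers + 6 mutineers across (shuttle there); 1 officer + 1 mutineer across (shuttle there); 1 officer + 1 mutineer across (shuttle back at the start); 2 officers + 2 mutineers across (shuttle there). So no valid plan exists.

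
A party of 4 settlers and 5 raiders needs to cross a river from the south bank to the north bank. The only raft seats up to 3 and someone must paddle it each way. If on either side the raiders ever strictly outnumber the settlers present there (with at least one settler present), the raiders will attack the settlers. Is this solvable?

The raiders already outnumber the settlers at the south bank before anyone moves, so the starting position itself is disallowed.

No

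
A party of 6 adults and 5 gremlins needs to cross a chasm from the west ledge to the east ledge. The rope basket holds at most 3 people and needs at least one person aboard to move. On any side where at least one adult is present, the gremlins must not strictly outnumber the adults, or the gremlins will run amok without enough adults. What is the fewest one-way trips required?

Counting alone: each trip to the east ledge takes at most 3 across and each return brings at least 1 back, so after t trips out (and t−1 returns) at most 3t − (t−1) of the 11 are across; that first reaches 11 at t = 5, so at least 9 crossings are needed.
The plan below uses exactly 9 crossings, so it is optimal:
1. 3 gremlins → the east ledge.  (the west ledge: 6A 2G; the east ledge: 0A 3G)
2. 1 gremlin ← the west ledge.  (the west ledge: 6A 3G; the east ledge: 0A 2G)
3. 3 adults → the east ledge.  (the west ledge: 3A 3G; the east ledge: 3A 2G)
4. 1 adult ← the west ledge.  (the west ledge: 4A 3G; the east ledge: 2A 2G)
5. 2 adults and 1 gremlin → the east ledge.  (the west ledge: 2A 2G; the east ledge: 4A 3G)
6. 1 adult ← the west ledge.  (the west ledge: 3A 2G; the east ledge: 3A 3G)
7. 2 adults and 1 gremlin → the east ledge.  (the west ledge: 1A 1G; the east ledge: 5A 4G)
8. 1 adult ← the west ledge.  (the west ledge: 2A 1G; the east ledge: 4A 4G)
9. 2 adults and 1 gremlin → the east ledge.  (the west ledge: 0A 0G; the east ledge: 6A 5G)

9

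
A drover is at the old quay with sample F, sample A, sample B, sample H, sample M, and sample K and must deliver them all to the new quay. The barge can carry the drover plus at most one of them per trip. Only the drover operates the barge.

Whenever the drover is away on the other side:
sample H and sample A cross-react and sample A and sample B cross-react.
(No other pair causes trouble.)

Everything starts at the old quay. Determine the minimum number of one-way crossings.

13

Counting alone: the drover can take at most 1 across per trip to the new quay, so moving all 6 needs at least 6 loaded trips out, with a return between consecutive ones — at least 11 crossings.
The safety rule pushes this higher. Following every safe sequence of crossings, the most of the 6 that can be at the new quay as the barge arrives there on crossing 11 is 5 — never all 6.
So no plan with fewer than 13 crossings exists, and this one achieves 13:
1. Drover goes to the new quay with sample A.
2. Drover goes back to the old quay alone.
3. Drover goes to the new quay with sample F.
4. Drover goes back to the old quay alone.
5. Drover goes to the new quay with sample B.
6. Drover goes back to the old quay with sample A.
7. Drover goes to the new quay with sample H.
8. Drover goes back to the old quay alone.
9. Drover goes to the new quay with sample M.
10. Drover goes back to the old quay alone.
11. Drover goes to the new quay with sample K.
12. Drover goes back to the old quay alone.
13. Drover goes to the new quay with sample A.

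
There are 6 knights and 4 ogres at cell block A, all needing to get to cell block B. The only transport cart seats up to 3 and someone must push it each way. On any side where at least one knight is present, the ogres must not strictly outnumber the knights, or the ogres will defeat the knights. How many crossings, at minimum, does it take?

9

Counting alone: each trip to cell block B takes at most 3 across and each return brings at least 1 back, so after t trips out (and t−1 returns) at most 3t − (t−1) of the 10 are across; that first reaches 10 at t = 5, so at least 9 crossings are needed.
The plan below uses exactly 9 crossings, so it is optimal:
1. 2 ogres → cell block B.  (cell block A: 6K 2O; cell block B: 0K 2O)
2. 1 ogre ← cell block A.  (cell block A: 6K 3O; cell block B: 0K 1O)
3. 3 ogres → cell block B.  (cell block A: 6K 0O; cell block B: 0K 4O)
4. 1 ogre ← cell block A.  (cell block A: 6K 1O; cell block B: 0K 3O)
5. 3 knights → cell block B.  (cell block A: 3K 1O; cell block B: 3K 3O)
6. 1 ogre ← cell block A.  (cell block A: 3K 2O; cell block B: 3K 2O)
7. 1 knight and 2 ogres → cell block B.  (cell block A: 2K 0O; cell block B: 4K 4O)
8. 1 ogre ← cell block A.  (cell block A: 2K 1O; cell block B: 4K 3O)
9. 2 knights and 1 ogre → cell block B.  (cell block A: 0K 0O; cell block B: 6K 4O)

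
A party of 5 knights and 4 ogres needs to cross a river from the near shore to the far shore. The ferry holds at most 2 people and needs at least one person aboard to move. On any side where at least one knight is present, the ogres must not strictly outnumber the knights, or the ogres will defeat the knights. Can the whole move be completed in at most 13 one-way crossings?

Counting alone: each trip to the far shore takes at most 2 across and each return brings at least 1 back, so after t trips out (and t−1 returns) at most 2t − (t−1) of the 9 are across; that first reaches 9 at t = 8, so at least 15 crossings are needed.
Since 13 < 15, 13 crossings cannot be enough. (The shortest complete plan in fact takes 15:)
1. 2 ogres → the far shore.  (the near shore: 5K 2O; the far shore: 0K 2O)
2. 1 ogre ← the near shore.  (the near shore: 5K 3O; the far shore: 0K 1O)
3. 2 ogres → the far shore.  (the near shore: 5K 1O; the far shore: 0K 3O)
4. 1 ogre ← the near shore.  (the near shore: 5K 2O; the far shore: 0K 2O)
5. 2 knights → the far shore.  (the near shore: 3K 2O; the far shore: 2K 2O)
6. 1 ogre ← the near shore.  (the near shore: 3K 3O; the far shore: 2K 1O)
7. 1 knight and 1 ogre → the far shore.  (the near shore: 2K 2O; the far shore: 3K 2O)
8. 1 knight ← the near shore.  (the near shore: 3K 2O; the far shore: 2K 2O)
9. 1 knight and 1 ogre → the far shore.  (the near shore: 2K 1O; the far shore: 3K 3O)
10. 1 ogre ← the near shore.  (the near shore: 2K 2O; the far shore: 3K 2O)
11. 1 knight and 1 ogre → the far shore.  (the near shore: 1K 1O; the far shore: 4K 3O)
12. 1 knight ← the near shore.  (the near shore: 2K 1O; the far shore: 3K 3O)
13. 1 knight and 1 ogre → the far shore.  (the near shore: 1K 0O; the far shore: 4K 4O)
14. 1 ogre ← the near shore.  (the near shore: 1K 1O; the far shore: 4K 3O)
15. 1 knight and 1 ogre → the far shore.  (the near shore: 0K 0O; the far shore: 5K 4O)

No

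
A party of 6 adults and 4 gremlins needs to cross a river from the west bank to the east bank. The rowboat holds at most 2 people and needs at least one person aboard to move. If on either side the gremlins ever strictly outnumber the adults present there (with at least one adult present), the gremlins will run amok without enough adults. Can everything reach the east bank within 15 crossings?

Counting alone: each trip to the east bank takes at most 2 across and each return brings at least 1 back, so after t trips out (and t−1 returns) at most 2t − (t−1) of the 10 are across; that first reaches 10 at t = 9, so at least 17 crossings are needed.
Since 15 < 17, 15 crossings cannot be enough. (The shortest complete plan in fact takes 17:)
1. 2 gremlins → the east bank.  (the west bank: 6A 2G; the east bank: 0A 2G)
2. 1 gremlin ← the west bank.  (the west bank: 6A 3G; the east bank: 0A 1G)
3. 2 gremlins → the east bank.  (the west bank: 6A 1G; the east bank: 0A 3G)
4. 1 gremlin ← the west bank.  (the west bank: 6A 2G; the east bank: 0A 2G)
5. 2 adults → the east bank.  (the west bank: 4A 2G; the east bank: 2A 2G)
6. 1 gremlin ← the west bank.  (the west bank: 4A 3G; the east bank: 2A 1G)
7. 1 adult and 1 gremlin → the east bank.  (the west bank: 3A 2G; the east bank: 3A 2G)
8. 1 gremlin ← the west bank.  (the west bank: 3A 3G; the east bank: 3A 1G)
9. 2 gremlins → the east bank.  (the west bank: 3A 1G; the east bank: 3A 3G)
10. 1 gremlin ← the west bank.  (the west bank: 3A 2G; the east bank: 3A 2G)
11. 1 adult and 1 gremlin → the east bank.  (the west bank: 2A 1G; the east bank: 4A 3G)
12. 1 gremlin ← the west bank.  (the west bank: 2A 2G; the east bank: 4A 2G)
13. 2 gremlins → the east bank.  (the west bank: 2A 0G; the east bank: 4A 4G)
14. 1 gremlin ← the west bank.  (the west bank: 2A 1G; the east bank: 4A 3G)
15. 1 adult and 1 gremlin → the east bank.  (the west bank: 1A 0G; the east bank: 5A 4G)
16. 1 gremlin ← the west bank.  (the west bank: 1A 1G; the east bank: 5A 3G)
17. 1 adult and 1 gremlin → the east bank.  (the west bank: 0A 0G; the east bank: 6A 4G)

No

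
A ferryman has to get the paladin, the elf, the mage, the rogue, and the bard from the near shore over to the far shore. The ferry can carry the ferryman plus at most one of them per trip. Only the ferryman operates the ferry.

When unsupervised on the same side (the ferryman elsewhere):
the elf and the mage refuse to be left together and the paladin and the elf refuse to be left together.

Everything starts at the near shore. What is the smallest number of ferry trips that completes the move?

Counting alone: the ferryman can take at most 1 across per trip to the far shore, so moving all 5 needs at least 5 loaded trips out, with a return between consecutive ones — at least 9 crossings.
The safety rule pushes this higher. Following every safe sequence of crossings, the most of the 5 that can be at the far shore as the ferry arrives there on crossing 9 is 4 — never all 5.
So no plan with fewer than 11 crossings exists, and this one achieves 11:
1. Ferryman goes to the far shore with the elf.
2. Ferryman goes back to the near shore alone.
3. Ferryman goes to the far shore with the paladin.
4. Ferryman goes back to the near shore with the elf.
5. Ferryman goes to the far shore with the mage.
6. Ferryman goes back to the near shore alone.
7. Ferryman goes to the far shore with the rogue.
8. Ferryman goes back to the near shore alone.
9. Ferryman goes to the far shore with the bard.
10. Ferryman goes back to the near shore alone.
11. Ferryman goes to the far shore with the elf.

11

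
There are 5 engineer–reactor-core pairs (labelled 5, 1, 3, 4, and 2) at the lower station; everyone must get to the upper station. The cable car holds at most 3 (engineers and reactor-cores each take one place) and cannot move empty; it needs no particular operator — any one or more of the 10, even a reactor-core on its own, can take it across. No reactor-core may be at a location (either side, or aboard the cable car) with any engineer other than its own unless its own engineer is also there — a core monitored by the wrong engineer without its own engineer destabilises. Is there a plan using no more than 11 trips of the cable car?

Yes

Yes — this plan uses 11 crossings (≤ 11):
1. engineer 5 and reactor-core 5 cross → the upper station.
2. engineer 5 crosses ← the lower station.
3. reactor-core 1, reactor-core 3, and reactor-core 4 cross → the upper station.
4. reactor-core 5 crosses ← the lower station.
5. engineer 1, engineer 3, and engineer 4 cross → the upper station.
6. engineer 1 and reactor-core 1 cross ← the lower station.
7. engineer 1, engineer 2, and engineer 5 cross → the upper station.
8. reactor-core 3 crosses ← the lower station.
9. reactor-core 1 and reactor-core 5 cross → the upper station.
10. reactor-core 5 crosses ← the lower station.
11. reactor-core 2, reactor-core 3, and reactor-core 5 cross → the upper station.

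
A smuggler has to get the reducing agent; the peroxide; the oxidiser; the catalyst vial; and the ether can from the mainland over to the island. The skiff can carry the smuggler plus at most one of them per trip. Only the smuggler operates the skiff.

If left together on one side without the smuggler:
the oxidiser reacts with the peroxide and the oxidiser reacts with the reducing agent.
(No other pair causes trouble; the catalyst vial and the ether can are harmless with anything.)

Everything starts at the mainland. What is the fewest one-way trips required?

Counting alone: the smuggler can take at most 1 across per trip to the island, so moving all 5 needs at least 5 loaded trips out, with a return between consecutive ones — at least 9 crossings.
The safety rule pushes this higher. Following every safe sequence of crossings, the most of the 5 that can be at the island as the skiff arrives there on crossing 9 is 4 — never all 5.
So no plan with fewer than 11 crossings exists, and this one achieves 11:
1. Smuggler goes to the island with the oxidiser.  [the mainland: the catalyst vial, the ether can, the peroxide, the reducing agent | the island: the oxidiser]
2. Smuggler goes back to the mainland alone.  [the mainland: the catalyst vial, the ether can, the peroxide, the reducing agent | the island: the oxidiser]
3. Smuggler goes to the island with the reducing agent.  [the mainland: the catalyst vial, the ether can, the peroxide | the island: the oxidiser, the reducing agent]
4. Smuggler goes back to the mainland with the oxidiser.  [the mainland: the catalyst vial, the ether can, the oxidiser, the peroxide | the island: the reducing agent]
5. Smuggler goes to the island with the peroxide.  [the mainland: the catalyst vial, the ether can, the oxidiser | the island: the peroxide, the reducing agent]
6. Smuggler goes back to the mainland alone.  [the mainland: the catalyst vial, the ether can, the oxidiser | the island: the peroxide, the reducing agent]
7. Smuggler goes to the island with the catalyst vial.  [the mainland: the ether can, the oxidiser | the island: the catalyst vial, the peroxide, the reducing agent]
8. Smuggler goes back to the mainland alone.  [the mainland: the ether can, the oxidiser | the island: the catalyst vial, the peroxide, the reducing agent]
9. Smuggler goes to the island with the ether can.  [the mainland: the oxidiser | the island: the catalyst vial, the ether can, the peroxide, the reducing agent]
10. Smuggler goes back to the mainland alone.  [the mainland: the oxidiser | the island: the catalyst vial, the ether can, the peroxide, the reducing agent]
11. Smuggler goes to the island with the oxidiser.  [the mainland: — | the island: the catalyst vial, the ether can, the oxidiser, the peroxide, the reducing agent]

11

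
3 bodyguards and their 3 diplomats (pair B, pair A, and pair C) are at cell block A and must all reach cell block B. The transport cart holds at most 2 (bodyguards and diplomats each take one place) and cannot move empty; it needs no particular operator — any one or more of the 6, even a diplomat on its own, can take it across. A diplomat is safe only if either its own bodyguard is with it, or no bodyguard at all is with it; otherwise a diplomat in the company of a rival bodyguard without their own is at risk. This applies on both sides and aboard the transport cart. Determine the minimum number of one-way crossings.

11

Counting alone: each trip to cell block B takes at most 2 across and each return brings at least 1 back, so after t trips out (and t−1 returns) at most 2t − (t−1) of the 6 are across; that first reaches 6 at t = 5, so at least 9 crossings are needed.
The safety rule pushes this higher. Following every safe sequence of crossings, the most of the 6 that can be at cell block B as the transport cart arrives there on crossing 9 is 5 — never all 6.
So no plan with fewer than 11 crossings exists, and this one achieves 11:
1. bodyguard B and diplomat B cross → cell block B.
2. bodyguard B crosses ← cell block A.
3. diplomat A and diplomat C cross → cell block B.
4. diplomat B crosses ← cell block A.
5. bodyguard A and bodyguard C cross → cell block B.
6. bodyguard A and diplomat A cross ← cell block A.
7. bodyguard A and bodyguard B cross → cell block B.
8. diplomat C crosses ← cell block A.
9. diplomat A and diplomat B cross → cell block B.
10. bodyguard C crosses ← cell block A.
11. bodyguard C and diplomat C cross → cell block B.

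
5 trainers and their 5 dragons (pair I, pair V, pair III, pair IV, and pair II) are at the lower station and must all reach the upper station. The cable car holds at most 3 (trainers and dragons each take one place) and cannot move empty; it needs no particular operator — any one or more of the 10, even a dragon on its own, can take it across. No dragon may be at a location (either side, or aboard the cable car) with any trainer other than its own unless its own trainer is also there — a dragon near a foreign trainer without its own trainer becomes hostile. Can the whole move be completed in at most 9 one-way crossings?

Counting alone: each trip to the upper station takes at most 3 across and each return brings at least 1 back, so after t trips out (and t−1 returns) at most 3t − (t−1) of the 10 are across; that first reaches 10 at t = 5, so at least 9 crossings are needed.
The safety rule pushes this higher. Following every safe sequence of crossings, the most of the 10 that can be at the upper station as the cable car arrives there on crossing 9 is 9 — never all 10.
So the move cannot be finished within 9 crossings. (The shortest complete plan takes 11:)
1. dragon I and trainer I cross → the upper station.
2. trainer I crosses ← the lower station.
3. dragon III, dragon IV, and dragon V cross → the upper station.
4. dragon I crosses ← the lower station.
5. trainer III, trainer IV, and trainer V cross → the upper station.
6. dragon V and trainer V cross ← the lower station.
7. trainer I, trainer II, and trainer V cross → the upper station.
8. dragon III crosses ← the lower station.
9. dragon I and dragon V cross → the upper station.
10. dragon I crosses ← the lower station.
11. dragon I, dragon II, and dragon III cross → the upper station.

No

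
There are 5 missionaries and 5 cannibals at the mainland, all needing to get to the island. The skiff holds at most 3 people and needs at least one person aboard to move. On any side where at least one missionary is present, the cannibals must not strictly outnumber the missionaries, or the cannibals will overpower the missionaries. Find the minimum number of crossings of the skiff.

11

Counting alone: each trip to the island takes at most 3 across and each return brings at least 1 back, so after t trips out (and t−1 returns) at most 3t − (t−1) of the 10 are across; that first reaches 10 at t = 5, so at least 9 crossings are needed.
The safety rule pushes this higher. Following every safe sequence of crossings, the most of the 10 that can be at the island as the skiff arrives there on crossing 9 is 9 — never all 10.
So no plan with fewer than 11 crossings exists, and this one achieves 11:
1. 2 cannibals → the island.  (the mainland: 5M 3C; the island: 0M 2C)
2. 1 cannibal ← the mainland.  (the mainland: 5M 4C; the island: 0M 1C)
3. 3 cannibals → the island.  (the mainland: 5M 1C; the island: 0M 4C)
4. 1 cannibal ← the mainland.  (the mainland: 5M 2C; the island: 0M 3C)
5. 3 missionaries → the island.  (the mainland: 2M 2C; the island: 3M 3C)
6. 1 missionary and 1 cannibal ← the mainland.  (the mainland: 3M 3C; the island: 2M 2C)
7. 3 missionaries → the island.  (the mainland: 0M 3C; the island: 5M 2C)
8. 1 cannibal ← the mainland.  (the mainland: 0M 4C; the island: 5M 1C)
9. 2 cannibals → the island.  (the mainland: 0M 2C; the island: 5M 3C)
10. 1 cannibal ← the mainland.  (the mainland: 0M 3C; the island: 5M 2C)
11. 3 cannibals → the island.  (the mainland: 0M 0C; the island: 5M 5C)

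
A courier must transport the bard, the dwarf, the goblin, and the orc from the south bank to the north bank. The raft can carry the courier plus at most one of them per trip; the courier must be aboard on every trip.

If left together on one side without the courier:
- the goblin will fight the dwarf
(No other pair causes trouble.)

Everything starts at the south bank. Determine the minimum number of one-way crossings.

7

Counting alone: the courier can take at most 1 across per trip to the north bank, so moving all 4 needs at least 4 loaded trips out, with a return between consecutive ones — at least 7 crossings.
The plan below uses exactly 7 crossings, so it is optimal:
1. Courier goes to the north bank with the dwarf.
2. Courier goes back to the south bank alone.
3. Courier goes to the north bank with the bard.
4. Courier goes back to the south bank alone.
5. Courier goes to the north bank with the orc.
6. Courier goes back to the south bank alone.
7. Courier goes to the north bank with the goblin.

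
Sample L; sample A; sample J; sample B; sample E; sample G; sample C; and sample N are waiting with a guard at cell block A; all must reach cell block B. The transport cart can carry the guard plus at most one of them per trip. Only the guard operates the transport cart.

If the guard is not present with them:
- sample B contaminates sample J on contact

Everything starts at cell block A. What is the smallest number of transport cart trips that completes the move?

Counting alone: the guard can take at most 1 across per trip to cell block B, so moving all 8 needs at least 8 loaded trips out, with a return between consecutive ones — at least 15 crossings.
The plan below uses exactly 15 crossings, so it is optimal:
1. Guard goes to cell block B with sample J.
2. Guard goes back to cell block A alone.
3. Guard goes to cell block B with sample L.
4. Guard goes back to cell block A alone.
5. Guard goes to cell block B with sample A.
6. Guard goes back to cell block A alone.
7. Guard goes to cell block B with sample E.
8. Guard goes back to cell block A alone.
9. Guard goes to cell block B with sample G.
10. Guard goes back to cell block A alone.
11. Guard goes to cell block B with sample C.
12. Guard goes back to cell block A alone.
13. Guard goes to cell block B with sample N.
14. Guard goes back to cell block A alone.
15. Guard goes to cell block B with sample B.

15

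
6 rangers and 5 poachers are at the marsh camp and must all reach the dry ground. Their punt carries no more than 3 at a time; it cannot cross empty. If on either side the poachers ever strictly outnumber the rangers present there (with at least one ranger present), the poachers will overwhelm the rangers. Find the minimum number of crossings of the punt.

Counting alone: each trip to the dry ground takes at most 3 across and each return brings at least 1 back, so after t trips out (and t−1 returns) at most 3t − (t−1) of the 11 are across; that first reaches 11 at t = 5, so at least 9 crossings are needed.
The plan below uses exactly 9 crossings, so it is optimal:
1. 3 poachers → the dry ground.  (the marsh camp: 6R 2P; the dry ground: 0R 3P)
2. 1 poacher ← the marsh camp.  (the marsh camp: 6R 3P; the dry ground: 0R 2P)
3. 3 rangers → the dry ground.  (the marsh camp: 3R 3P; the dry ground: 3R 2P)
4. 1 ranger ← the marsh camp.  (the marsh camp: 4R 3P; the dry ground: 2R 2P)
5. 2 rangers and 1 poacher → the dry ground.  (the marsh camp: 2R 2P; the dry ground: 4R 3P)
6. 1 ranger ← the marsh camp.  (the marsh camp: 3R 2P; the dry ground: 3R 3P)
7. 2 rangers and 1 poacher → the dry ground.  (the marsh camp: 1R 1P; the dry ground: 5R 4P)
8. 1 ranger ← the marsh camp.  (the marsh camp: 2R 1P; the dry ground: 4R 4P)
9. 2 rangers and 1 poacher → the dry ground.  (the marsh camp: 0R 0P; the dry ground: 6R 5P)

9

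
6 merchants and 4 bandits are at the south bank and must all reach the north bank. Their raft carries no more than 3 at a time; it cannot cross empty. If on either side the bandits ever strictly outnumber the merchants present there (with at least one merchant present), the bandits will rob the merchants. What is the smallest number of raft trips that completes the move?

Counting alone: each trip to the north bank takes at most 3 across and each return brings at least 1 back, so after t trips out (and t−1 returns) at most 3t − (t−1) of the 10 are across; that first reaches 10 at t = 5, so at least 9 crossings are needed.
The plan below uses exactly 9 crossings, so it is optimal:
1. 2 bandits → the north bank.  (the south bank: 6M 2B; the north bank: 0M 2B)
2. 1 bandit ← the south bank.  (the south bank: 6M 3B; the north bank: 0M 1B)
3. 3 bandits → the north bank.  (the south bank: 6M 0B; the north bank: 0M 4B)
4. 1 bandit ← the south bank.  (the south bank: 6M 1B; the north bank: 0M 3B)
5. 3 merchants → the north bank.  (the south bank: 3M 1B; the north bank: 3M 3B)
6. 1 bandit ← the south bank.  (the south bank: 3M 2B; the north bank: 3M 2B)
7. 1 merchant and 2 bandits → the north bank.  (the south bank: 2M 0B; the north bank: 4M 4B)
8. 1 bandit ← the south bank.  (the south bank: 2M 1B; the north bank: 4M 3B)
9. 2 merchants and 1 bandit → the north bank.  (the south bank: 0M 0B; the north bank: 6M 4B)

9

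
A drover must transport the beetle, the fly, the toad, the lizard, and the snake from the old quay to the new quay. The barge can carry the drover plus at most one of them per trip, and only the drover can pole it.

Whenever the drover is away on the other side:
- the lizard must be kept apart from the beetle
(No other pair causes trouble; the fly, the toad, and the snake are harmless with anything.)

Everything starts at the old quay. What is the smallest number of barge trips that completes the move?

9

Counting alone: the drover can take at most 1 across per trip to the new quay, so moving all 5 needs at least 5 loaded trips out, with a return between consecutive ones — at least 9 crossings.
The plan below uses exactly 9 crossings, so it is optimal:
1. Drover goes to the new quay with the beetle.  [the old quay: the fly, the lizard, the snake, the toad | the new quay: the beetle]
2. Drover goes back to the old quay alone.  [the old quay: the fly, the lizard, the snake, the toad | the new quay: the beetle]
3. Drover goes to the new quay with the fly.  [the old quay: the lizard, the snake, the toad | the new quay: the beetle, the fly]
4. Drover goes back to the old quay alone.  [the old quay: the lizard, the snake, the toad | the new quay: the beetle, the fly]
5. Drover goes to the new quay with the toad.  [the old quay: the lizard, the snake | the new quay: the beetle, the fly, the toad]
6. Drover goes back to the old quay alone.  [the old quay: the lizard, the snake | the new quay: the beetle, the fly, the toad]
7. Drover goes to the new quay with the snake.  [the old quay: the lizard | the new quay: the beetle, the fly, the snake, the toad]
8. Drover goes back to the old quay alone.  [the old quay: the lizard | the new quay: the beetle, the fly, the snake, the toad]
9. Drover goes to the new quay with the lizard.  [the old quay: — | the new quay: the beetle, the fly, the lizard, the snake, the toad]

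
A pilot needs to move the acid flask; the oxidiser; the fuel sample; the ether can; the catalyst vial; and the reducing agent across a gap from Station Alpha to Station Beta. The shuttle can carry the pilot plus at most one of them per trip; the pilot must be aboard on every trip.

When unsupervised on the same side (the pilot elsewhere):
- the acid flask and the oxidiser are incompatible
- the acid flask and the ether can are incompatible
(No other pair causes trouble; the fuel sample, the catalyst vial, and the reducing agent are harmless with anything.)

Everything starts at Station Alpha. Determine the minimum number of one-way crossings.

Counting alone: the pilot can take at most 1 across per trip to Station Beta, so moving all 6 needs at least 6 loaded trips out, with a return between consecutive ones — at least 11 crossings.
The safety rule pushes this higher. Following every safe sequence of crossings, the most of the 6 that can be at Station Beta as the shuttle arrives there on crossing 11 is 5 — never all 6.
So no plan with fewer than 13 crossings exists, and this one achieves 13:
1. Pilot goes to Station Beta with the acid flask.
2. Pilot goes back to Station Alpha alone.
3. Pilot goes to Station Beta with the oxidiser.
4. Pilot goes back to Station Alpha with the acid flask.
5. Pilot goes to Station Beta with the ether can.
6. Pilot goes back to Station Alpha alone.
7. Pilot goes to Station Beta with the fuel sample.
8. Pilot goes back to Station Alpha alone.
9. Pilot goes to Station Beta with the catalyst vial.
10. Pilot goes back to Station Alpha alone.
11. Pilot goes to Station Beta with the reducing agent.
12. Pilot goes back to Station Alpha alone.
13. Pilot goes to Station Beta with the acid flask.

13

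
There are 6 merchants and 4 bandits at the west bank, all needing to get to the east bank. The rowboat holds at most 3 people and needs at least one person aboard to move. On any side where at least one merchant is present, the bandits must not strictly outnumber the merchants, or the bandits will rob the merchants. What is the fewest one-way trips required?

Counting alone: each trip to the east bank takes at most 3 across and each return brings at least 1 back, so after t trips out (and t−1 returns) at most 3t − (t−1) of the 10 are across; that first reaches 10 at t = 5, so at least 9 crossings are needed.
The plan below uses exactly 9 crossings, so it is optimal:
1. 2 bandits → the east bank.  (the west bank: 6M 2B; the east bank: 0M 2B)
2. 1 bandit ← the west bank.  (the west bank: 6M 3B; the east bank: 0M 1B)
3. 3 bandits → the east bank.  (the west bank: 6M 0B; the east bank: 0M 4B)
4. 1 bandit ← the west bank.  (the west bank: 6M 1B; the east bank: 0M 3B)
5. 3 merchants → the east bank.  (the west bank: 3M 1B; the east bank: 3M 3B)
6. 1 bandit ← the west bank.  (the west bank: 3M 2B; the east bank: 3M 2B)
7. 1 merchant and 2 bandits → the east bank.  (the west bank: 2M 0B; the east bank: 4M 4B)
8. 1 bandit ← the west bank.  (the west bank: 2M 1B; the east bank: 4M 3B)
9. 2 merchants and 1 bandit → the east bank.  (the west bank: 0M 0B; the east bank: 6M 4B)

9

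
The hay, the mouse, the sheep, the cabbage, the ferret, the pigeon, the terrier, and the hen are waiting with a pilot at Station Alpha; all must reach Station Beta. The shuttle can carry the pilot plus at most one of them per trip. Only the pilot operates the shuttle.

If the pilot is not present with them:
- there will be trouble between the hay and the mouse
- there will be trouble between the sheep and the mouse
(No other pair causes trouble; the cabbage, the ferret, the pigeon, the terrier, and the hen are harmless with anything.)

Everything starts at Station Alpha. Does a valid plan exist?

1. Pilot goes to Station Beta with the mouse.
2. Pilot goes back to Station Alpha alone.
3. Pilot goes to Station Beta with the hay.
4. Pilot goes back to Station Alpha with the mouse.
5. Pilot goes to Station Beta with the sheep.
6. Pilot goes back to Station Alpha alone.
7. Pilot goes to Station Beta with the cabbage.
8. Pilot goes back to Station Alpha alone.
9. Pilot goes to Station Beta with the ferret.
10. Pilot goes back to Station Alpha alone.
11. Pilot goes to Station Beta with the pigeon.
12. Pilot goes back to Station Alpha alone.
13. Pilot goes to Station Beta with the terrier.
14. Pilot goes back to Station Alpha alone.
15. Pilot goes to Station Beta with the hen.
16. Pilot goes back to Station Alpha alone.
17. Pilot goes to Station Beta with the mouse.

Yes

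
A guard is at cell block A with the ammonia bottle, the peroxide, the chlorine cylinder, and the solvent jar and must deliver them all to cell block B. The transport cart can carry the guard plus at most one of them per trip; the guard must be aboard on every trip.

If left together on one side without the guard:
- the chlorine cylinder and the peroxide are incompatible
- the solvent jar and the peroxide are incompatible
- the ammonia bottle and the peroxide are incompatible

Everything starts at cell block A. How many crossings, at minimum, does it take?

impossible

Following every safe sequence of crossings from the start, the most of the 4 that can be at cell block B as the transport cart arrives there on crossings 1, 3 is 1, 2 respectively; the best ever achieved is 2 of 4.
From crossing 5 on, no configuration arises that was not already reachable earlier: only 9 distinct safe configurations (who is on which side, and where the transport cart is) can ever be reached, none of them has everyone across, and every continuation just revisits them. So no valid plan exists.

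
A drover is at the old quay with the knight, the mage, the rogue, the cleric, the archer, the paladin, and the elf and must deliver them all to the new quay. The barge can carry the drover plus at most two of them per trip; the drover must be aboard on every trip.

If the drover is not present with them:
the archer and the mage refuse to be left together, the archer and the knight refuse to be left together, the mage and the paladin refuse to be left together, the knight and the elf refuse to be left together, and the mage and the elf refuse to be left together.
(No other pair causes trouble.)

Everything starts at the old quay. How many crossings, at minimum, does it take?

9

Counting alone: the drover can take at most 2 across per trip to the new quay, so moving all 7 needs at least 4 loaded trips out, with a return between consecutive ones — at least 7 crossings.
The safety rule pushes this higher. Following every safe sequence of crossings, the most of the 7 that can be at the new quay as the barge arrives there on crossing 7 is 6 — never all 7.
So no plan with fewer than 9 crossings exists, and this one achieves 9:
1. Drover goes to the new quay with the knight and the mage.  [the old quay: the archer, the cleric, the elf, the paladin, the rogue | the new quay: the knight, the mage]
2. Drover goes back to the old quay alone.  [the old quay: the archer, the cleric, the elf, the paladin, the rogue | the new quay: the knight, the mage]
3. Drover goes to the new quay with the rogue.  [the old quay: the archer, the cleric, the elf, the paladin | the new quay: the knight, the mage, the rogue]
4. Drover goes back to the old quay alone.  [the old quay: the archer, the cleric, the elf, the paladin | the new quay: the knight, the mage, the rogue]
5. Drover goes to the new quay with the archer and the cleric.  [the old quay: the elf, the paladin | the new quay: the archer, the cleric, the knight, the mage, the rogue]
6. Drover goes back to the old quay with the knight and the mage.  [the old quay: the elf, the knight, the mage, the paladin | the new quay: the archer, the cleric, the rogue]
7. Drover goes to the new quay with the elf and the paladin.  [the old quay: the knight, the mage | the new quay: the archer, the cleric, the elf, the paladin, the rogue]
8. Drover goes back to the old quay alone.  [the old quay: the knight, the mage | the new quay: the archer, the cleric, the elf, the paladin, the rogue]
9. Drover goes to the new quay with the knight and the mage.  [the old quay: — | the new quay: the archer, the cleric, the elf, the knight, the mage, the paladin, the rogue]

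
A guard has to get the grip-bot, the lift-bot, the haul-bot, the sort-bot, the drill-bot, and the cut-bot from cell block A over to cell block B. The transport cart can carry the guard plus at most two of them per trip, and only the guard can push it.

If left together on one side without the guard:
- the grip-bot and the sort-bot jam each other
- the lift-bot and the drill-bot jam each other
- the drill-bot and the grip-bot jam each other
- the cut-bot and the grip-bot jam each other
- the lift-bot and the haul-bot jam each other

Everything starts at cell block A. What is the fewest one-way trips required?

7

Counting alone: the guard can take at most 2 across per trip to cell block B, so moving all 6 needs at least 3 loaded trips out, with a return between consecutive ones — at least 5 crossings.
The safety rule pushes this higher. Following every safe sequence of crossings, the most of the 6 that can be at cell block B as the transport cart arrives there on crossing 5 is 5 — never all 6.
So no plan with fewer than 7 crossings exists, and this one achieves 7:
1. Guard goes to cell block B with the grip-bot and the lift-bot.
2. Guard goes back to cell block A alone.
3. Guard goes to cell block B with the haul-bot and the sort-bot.
4. Guard goes back to cell block A with the grip-bot and the lift-bot.
5. Guard goes to cell block B with the cut-bot and the drill-bot.
6. Guard goes back to cell block A alone.
7. Guard goes to cell block B with the grip-bot and the lift-bot.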